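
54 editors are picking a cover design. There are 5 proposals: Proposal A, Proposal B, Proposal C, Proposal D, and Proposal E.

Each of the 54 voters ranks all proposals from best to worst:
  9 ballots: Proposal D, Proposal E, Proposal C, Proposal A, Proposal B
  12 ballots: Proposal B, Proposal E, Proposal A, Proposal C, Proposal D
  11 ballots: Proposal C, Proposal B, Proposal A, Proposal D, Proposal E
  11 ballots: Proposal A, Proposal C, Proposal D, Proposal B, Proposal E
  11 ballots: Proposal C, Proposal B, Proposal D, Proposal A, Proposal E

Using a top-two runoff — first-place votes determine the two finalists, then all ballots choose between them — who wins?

Proposal C

Round 1 first-place votes: Proposal A 11, Proposal B 12, Proposal C 22, Proposal D 9, Proposal E 0. Proposal C and Proposal B advance.
Runoff: Proposal C is ranked above Proposal B on 42 ballots, Proposal B above Proposal C on 12.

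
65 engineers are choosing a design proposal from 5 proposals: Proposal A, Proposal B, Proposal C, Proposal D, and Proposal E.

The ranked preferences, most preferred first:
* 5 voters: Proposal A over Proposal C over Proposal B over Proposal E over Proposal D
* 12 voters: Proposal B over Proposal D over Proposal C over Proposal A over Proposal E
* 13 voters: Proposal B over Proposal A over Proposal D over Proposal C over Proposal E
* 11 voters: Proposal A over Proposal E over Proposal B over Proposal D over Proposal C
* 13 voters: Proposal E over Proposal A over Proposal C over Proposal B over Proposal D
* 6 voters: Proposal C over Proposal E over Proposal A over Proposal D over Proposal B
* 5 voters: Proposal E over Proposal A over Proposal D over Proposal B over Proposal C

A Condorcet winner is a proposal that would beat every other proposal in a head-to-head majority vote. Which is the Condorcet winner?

Proposal A

Proposal A vs Proposal B: 40–25
Proposal A vs Proposal C: 47–18
Proposal A vs Proposal D: 53–12
Proposal A vs Proposal E: 41–24
Proposal A beats every other proposal.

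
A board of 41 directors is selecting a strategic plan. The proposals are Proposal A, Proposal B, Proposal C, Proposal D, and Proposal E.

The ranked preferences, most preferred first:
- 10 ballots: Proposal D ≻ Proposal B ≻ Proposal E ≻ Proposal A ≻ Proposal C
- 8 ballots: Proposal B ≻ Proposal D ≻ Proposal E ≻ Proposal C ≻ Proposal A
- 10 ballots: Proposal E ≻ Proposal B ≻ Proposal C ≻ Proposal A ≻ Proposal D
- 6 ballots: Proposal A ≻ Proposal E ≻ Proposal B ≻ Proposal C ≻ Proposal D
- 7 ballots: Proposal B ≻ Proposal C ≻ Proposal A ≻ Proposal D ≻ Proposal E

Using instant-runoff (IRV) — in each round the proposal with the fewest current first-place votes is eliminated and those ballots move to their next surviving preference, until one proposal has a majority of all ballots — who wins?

Proposal B

Round 1: Proposal A 6, Proposal B 15, Proposal C 0, Proposal D 10, Proposal E 10. Proposal C eliminated.
Round 2: Proposal A 6, Proposal B 15, Proposal D 10, Proposal E 10. Proposal A eliminated.
Round 3: Proposal B 15, Proposal D 10, Proposal E 16. Proposal D eliminated.
Round 4: Proposal B 25, Proposal E 16. Proposal B has a majority (≥21).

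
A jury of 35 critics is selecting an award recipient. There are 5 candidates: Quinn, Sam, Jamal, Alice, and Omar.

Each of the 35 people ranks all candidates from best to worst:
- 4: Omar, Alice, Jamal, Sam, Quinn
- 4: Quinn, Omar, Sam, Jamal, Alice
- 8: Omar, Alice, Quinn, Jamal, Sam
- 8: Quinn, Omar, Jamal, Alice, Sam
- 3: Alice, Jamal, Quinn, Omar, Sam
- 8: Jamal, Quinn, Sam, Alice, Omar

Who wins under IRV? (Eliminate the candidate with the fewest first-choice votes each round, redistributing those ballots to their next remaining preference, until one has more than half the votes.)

Quinn

Round 1: Quinn 12, Sam 0, Jamal 8, Alice 3, Omar 12. Sam eliminated.
Round 2: Quinn 12, Jamal 8, Alice 3, Omar 12. Alice eliminated.
Round 3: Quinn 12, Jamal 11, Omar 12. Jamal eliminated.
Round 4: Quinn 23, Omar 12. Quinn has a majority (≥18).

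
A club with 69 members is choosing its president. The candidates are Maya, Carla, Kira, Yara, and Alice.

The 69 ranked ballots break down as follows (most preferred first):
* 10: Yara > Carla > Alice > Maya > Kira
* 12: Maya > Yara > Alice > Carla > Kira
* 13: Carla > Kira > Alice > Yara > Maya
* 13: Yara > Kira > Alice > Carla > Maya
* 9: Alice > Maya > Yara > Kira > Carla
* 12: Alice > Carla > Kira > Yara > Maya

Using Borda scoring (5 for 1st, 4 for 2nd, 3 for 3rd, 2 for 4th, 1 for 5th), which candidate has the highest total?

Maya: 10×2 + 12×5 + 13×1 + 13×1 + 9×4 + 12×1 = 154
Carla: 10×4 + 12×2 + 13×5 + 13×2 + 9×1 + 12×4 = 212
Kira: 10×1 + 12×1 + 13×4 + 13×4 + 9×2 + 12×3 = 180
Yara: 10×5 + 12×4 + 13×2 + 13×5 + 9×3 + 12×2 = 240
Alice: 10×3 + 12×3 + 13×3 + 13×3 + 9×5 + 12×5 = 249

Alice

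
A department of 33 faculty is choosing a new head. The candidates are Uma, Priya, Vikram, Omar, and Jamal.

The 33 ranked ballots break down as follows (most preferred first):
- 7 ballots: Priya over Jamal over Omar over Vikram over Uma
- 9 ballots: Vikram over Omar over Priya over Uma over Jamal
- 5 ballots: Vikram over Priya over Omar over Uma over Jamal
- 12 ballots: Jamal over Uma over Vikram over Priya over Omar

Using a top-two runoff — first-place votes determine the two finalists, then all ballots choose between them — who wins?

Round 1 first-place votes: Uma 0, Priya 7, Vikram 14, Omar 0, Jamal 12. Vikram and Jamal advance.
Runoff: Vikram is ranked above Jamal on 14 ballots, Jamal above Vikram on 19.

Jamal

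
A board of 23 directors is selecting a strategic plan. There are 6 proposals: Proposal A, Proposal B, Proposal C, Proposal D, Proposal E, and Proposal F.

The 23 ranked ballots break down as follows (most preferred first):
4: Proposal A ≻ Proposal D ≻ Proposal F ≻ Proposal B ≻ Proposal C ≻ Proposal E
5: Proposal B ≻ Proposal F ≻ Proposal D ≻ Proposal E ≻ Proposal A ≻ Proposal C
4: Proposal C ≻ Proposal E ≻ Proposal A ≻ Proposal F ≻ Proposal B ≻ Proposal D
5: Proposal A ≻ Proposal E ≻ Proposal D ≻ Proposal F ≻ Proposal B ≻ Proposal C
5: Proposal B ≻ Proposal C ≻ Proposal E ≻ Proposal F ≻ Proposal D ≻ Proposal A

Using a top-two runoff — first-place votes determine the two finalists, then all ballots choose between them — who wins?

Round 1 first-place votes: Proposal A 9, Proposal B 10, Proposal C 4, Proposal D 0, Proposal E 0, Proposal F 0. Proposal B and Proposal A advance.
Runoff: Proposal B is ranked above Proposal A on 10 ballots, Proposal A above Proposal B on 13.

Proposal A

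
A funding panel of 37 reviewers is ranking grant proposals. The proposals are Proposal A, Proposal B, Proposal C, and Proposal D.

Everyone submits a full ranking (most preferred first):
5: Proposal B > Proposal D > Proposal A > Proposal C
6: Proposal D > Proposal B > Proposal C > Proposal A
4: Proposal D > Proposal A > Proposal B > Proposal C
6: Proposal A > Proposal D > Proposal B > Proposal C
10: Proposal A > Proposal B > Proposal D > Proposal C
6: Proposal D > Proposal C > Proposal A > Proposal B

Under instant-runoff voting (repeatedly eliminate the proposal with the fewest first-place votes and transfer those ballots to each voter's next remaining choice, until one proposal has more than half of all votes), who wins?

Proposal D

Round 1: Proposal A 16, Proposal B 5, Proposal C 0, Proposal D 16. Proposal C eliminated.
Round 2: Proposal A 16, Proposal B 5, Proposal D 16. Proposal B eliminated.
Round 3: Proposal A 16, Proposal D 21. Proposal D has a majority (≥19).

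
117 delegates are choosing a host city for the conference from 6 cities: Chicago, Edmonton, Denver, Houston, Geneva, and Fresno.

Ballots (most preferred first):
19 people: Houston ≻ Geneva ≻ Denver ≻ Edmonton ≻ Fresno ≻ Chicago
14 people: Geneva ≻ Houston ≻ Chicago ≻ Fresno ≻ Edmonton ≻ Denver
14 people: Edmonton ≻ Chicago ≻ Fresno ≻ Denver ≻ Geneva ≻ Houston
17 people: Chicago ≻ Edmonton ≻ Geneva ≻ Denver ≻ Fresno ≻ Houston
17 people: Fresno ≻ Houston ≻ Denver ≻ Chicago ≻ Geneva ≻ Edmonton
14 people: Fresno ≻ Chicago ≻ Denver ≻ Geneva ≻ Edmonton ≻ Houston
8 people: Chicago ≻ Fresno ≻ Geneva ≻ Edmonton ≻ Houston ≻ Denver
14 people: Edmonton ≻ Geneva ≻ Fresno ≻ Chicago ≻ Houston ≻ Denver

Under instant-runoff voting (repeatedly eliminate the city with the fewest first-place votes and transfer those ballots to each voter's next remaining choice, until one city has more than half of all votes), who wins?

Round 1: Chicago 25, Edmonton 28, Denver 0, Houston 19, Geneva 14, Fresno 31. Denver eliminated.
Round 2: Chicago 25, Edmonton 28, Houston 19, Geneva 14, Fresno 31. Geneva eliminated.
Round 3: Chicago 25, Edmonton 28, Houston 33, Fresno 31. Chicago eliminated.
Round 4: Edmonton 45, Houston 33, Fresno 39. Houston eliminated.
Round 5: Edmonton 64, Fresno 53. Edmonton has a majority (≥59).

Edmonton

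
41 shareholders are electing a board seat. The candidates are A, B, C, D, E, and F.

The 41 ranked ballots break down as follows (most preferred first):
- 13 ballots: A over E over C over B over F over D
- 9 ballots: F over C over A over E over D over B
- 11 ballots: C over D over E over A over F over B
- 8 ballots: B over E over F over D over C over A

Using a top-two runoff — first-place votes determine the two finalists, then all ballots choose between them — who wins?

Round 1 first-place votes: A 13, B 8, C 11, D 0, E 0, F 9. A and C advance.
Runoff: A is ranked above C on 13 ballots, C above A on 28.

C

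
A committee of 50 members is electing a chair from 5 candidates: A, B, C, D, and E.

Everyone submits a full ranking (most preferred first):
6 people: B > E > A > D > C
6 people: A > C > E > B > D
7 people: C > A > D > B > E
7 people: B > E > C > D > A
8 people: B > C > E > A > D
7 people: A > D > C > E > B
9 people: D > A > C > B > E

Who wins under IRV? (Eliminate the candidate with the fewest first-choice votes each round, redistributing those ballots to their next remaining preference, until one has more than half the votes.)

Round 1: A 13, B 21, C 7, D 9, E 0. E eliminated.
Round 2: A 13, B 21, C 7, D 9. C eliminated.
Round 3: A 20, B 21, D 9. D eliminated.
Round 4: A 29, B 21. A has a majority (≥26).

A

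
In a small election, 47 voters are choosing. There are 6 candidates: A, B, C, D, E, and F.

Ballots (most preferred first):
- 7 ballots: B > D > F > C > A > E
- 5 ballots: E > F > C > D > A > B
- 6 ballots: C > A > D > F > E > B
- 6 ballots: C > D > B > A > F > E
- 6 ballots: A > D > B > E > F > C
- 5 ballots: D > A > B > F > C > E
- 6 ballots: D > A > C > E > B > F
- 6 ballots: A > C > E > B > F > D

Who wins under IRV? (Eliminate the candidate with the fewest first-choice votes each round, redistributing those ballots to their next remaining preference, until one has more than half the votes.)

Round 1: A 12, B 7, C 12, D 11, E 5, F 0. F eliminated.
Round 2: A 12, B 7, C 12, D 11, E 5. E eliminated.
Round 3: A 12, B 7, C 17, D 11. B eliminated.
Round 4: A 12, C 17, D 18. A eliminated.
Round 5: C 23, D 24. D has a majority (≥24).

D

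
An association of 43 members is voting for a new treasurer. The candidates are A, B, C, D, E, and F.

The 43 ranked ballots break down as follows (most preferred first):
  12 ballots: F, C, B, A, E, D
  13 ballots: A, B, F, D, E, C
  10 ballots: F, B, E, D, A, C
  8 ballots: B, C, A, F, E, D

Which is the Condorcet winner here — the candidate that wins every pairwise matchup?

F vs A: 22–21
F vs B: 22–21
F vs C: 35–8
F vs D: 43–0
F vs E: 43–0
F beats every other candidate.

F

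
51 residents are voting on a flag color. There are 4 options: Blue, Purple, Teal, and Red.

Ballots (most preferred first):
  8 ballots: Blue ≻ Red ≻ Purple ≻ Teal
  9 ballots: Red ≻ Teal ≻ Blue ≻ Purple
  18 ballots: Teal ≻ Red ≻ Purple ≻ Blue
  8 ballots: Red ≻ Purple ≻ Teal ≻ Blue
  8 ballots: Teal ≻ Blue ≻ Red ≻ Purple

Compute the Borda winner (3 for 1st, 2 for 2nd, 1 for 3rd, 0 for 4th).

Blue: 8×3 + 9×1 + 18×0 + 8×0 + 8×2 = 49
Purple: 8×1 + 9×0 + 18×1 + 8×2 + 8×0 = 42
Teal: 8×0 + 9×2 + 18×3 + 8×1 + 8×3 = 104
Red: 8×2 + 9×3 + 18×2 + 8×3 + 8×1 = 111

Red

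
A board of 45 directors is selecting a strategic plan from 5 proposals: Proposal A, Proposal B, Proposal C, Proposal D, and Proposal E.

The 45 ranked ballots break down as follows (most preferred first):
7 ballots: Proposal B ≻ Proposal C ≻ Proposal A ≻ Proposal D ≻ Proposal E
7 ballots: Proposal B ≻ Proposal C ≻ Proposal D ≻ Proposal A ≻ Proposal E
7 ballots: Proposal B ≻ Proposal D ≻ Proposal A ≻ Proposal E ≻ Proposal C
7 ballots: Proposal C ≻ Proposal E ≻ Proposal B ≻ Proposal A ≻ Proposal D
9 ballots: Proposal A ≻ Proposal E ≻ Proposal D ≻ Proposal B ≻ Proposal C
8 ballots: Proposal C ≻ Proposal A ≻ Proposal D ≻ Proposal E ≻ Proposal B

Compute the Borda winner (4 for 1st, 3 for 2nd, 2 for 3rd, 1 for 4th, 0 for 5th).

Proposal B

Proposal A: 7×2 + 7×1 + 7×2 + 7×1 + 9×4 + 8×3 = 102
Proposal B: 7×4 + 7×4 + 7×4 + 7×2 + 9×1 + 8×0 = 107
Proposal C: 7×3 + 7×3 + 7×0 + 7×4 + 9×0 + 8×4 = 102
Proposal D: 7×1 + 7×2 + 7×3 + 7×0 + 9×2 + 8×2 = 76
Proposal E: 7×0 + 7×0 + 7×1 + 7×3 + 9×3 + 8×1 = 63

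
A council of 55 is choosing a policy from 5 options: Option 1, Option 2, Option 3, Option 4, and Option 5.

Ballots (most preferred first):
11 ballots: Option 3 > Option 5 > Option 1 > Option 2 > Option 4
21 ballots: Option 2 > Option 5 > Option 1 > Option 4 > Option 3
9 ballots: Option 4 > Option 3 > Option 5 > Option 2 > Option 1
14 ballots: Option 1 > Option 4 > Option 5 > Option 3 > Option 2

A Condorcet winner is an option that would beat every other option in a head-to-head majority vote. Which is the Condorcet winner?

Option 5 vs Option 1: 41–14
Option 5 vs Option 2: 34–21
Option 5 vs Option 3: 35–20
Option 5 vs Option 4: 32–23
Option 5 beats every other option.

Option 5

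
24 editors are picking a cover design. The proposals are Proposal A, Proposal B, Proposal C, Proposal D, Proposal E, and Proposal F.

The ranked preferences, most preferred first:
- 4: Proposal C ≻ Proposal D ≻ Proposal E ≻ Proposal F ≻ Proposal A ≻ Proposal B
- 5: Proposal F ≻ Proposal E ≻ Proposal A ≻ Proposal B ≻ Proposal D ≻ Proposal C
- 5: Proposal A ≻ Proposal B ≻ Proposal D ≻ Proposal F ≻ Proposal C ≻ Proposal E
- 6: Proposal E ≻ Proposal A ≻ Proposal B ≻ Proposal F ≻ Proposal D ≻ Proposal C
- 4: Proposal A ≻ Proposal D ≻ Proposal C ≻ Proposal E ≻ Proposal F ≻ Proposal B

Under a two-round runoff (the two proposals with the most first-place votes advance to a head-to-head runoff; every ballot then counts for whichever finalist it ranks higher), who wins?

Round 1 first-place votes: Proposal A 9, Proposal B 0, Proposal C 4, Proposal D 0, Proposal E 6, Proposal F 5. Proposal A and Proposal E advance.
Runoff: Proposal A is ranked above Proposal E on 9 ballots, Proposal E above Proposal A on 15.

Proposal E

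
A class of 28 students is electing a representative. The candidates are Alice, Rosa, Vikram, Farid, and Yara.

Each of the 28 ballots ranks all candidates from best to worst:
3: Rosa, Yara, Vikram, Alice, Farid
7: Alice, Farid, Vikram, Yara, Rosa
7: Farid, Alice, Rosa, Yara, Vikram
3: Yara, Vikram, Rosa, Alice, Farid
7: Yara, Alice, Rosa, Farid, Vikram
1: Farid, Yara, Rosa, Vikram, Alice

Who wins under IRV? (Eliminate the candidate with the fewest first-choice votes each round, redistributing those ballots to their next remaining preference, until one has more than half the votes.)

Round 1: Alice 7, Rosa 3, Vikram 0, Farid 8, Yara 10. Vikram eliminated.
Round 2: Alice 7, Rosa 3, Farid 8, Yara 10. Rosa eliminated.
Round 3: Alice 7, Farid 8, Yara 13. Alice eliminated.
Round 4: Farid 15, Yara 13. Farid has a majority (≥15).

Farid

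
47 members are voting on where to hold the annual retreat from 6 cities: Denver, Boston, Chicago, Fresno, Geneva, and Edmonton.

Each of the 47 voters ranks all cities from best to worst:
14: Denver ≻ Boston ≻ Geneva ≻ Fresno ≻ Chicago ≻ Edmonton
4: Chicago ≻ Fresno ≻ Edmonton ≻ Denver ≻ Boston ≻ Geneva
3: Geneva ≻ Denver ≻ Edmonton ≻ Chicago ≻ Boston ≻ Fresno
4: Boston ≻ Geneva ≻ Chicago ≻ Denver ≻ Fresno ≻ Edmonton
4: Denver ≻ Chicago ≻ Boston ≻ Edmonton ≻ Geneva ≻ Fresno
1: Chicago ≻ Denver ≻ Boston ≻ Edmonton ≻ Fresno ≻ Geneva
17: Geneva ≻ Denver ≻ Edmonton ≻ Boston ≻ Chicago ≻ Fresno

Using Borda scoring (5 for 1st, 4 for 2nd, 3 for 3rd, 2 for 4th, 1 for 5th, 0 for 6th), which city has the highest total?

Denver

Denver: 14×5 + 4×2 + 3×4 + 4×2 + 4×5 + 1×4 + 17×4 = 190
Boston: 14×4 + 4×1 + 3×1 + 4×5 + 4×3 + 1×3 + 17×2 = 132
Chicago: 14×1 + 4×5 + 3×2 + 4×3 + 4×4 + 1×5 + 17×1 = 90
Fresno: 14×2 + 4×4 + 3×0 + 4×1 + 4×0 + 1×1 + 17×0 = 49
Geneva: 14×3 + 4×0 + 3×5 + 4×4 + 4×1 + 1×0 + 17×5 = 162
Edmonton: 14×0 + 4×3 + 3×3 + 4×0 + 4×2 + 1×2 + 17×3 = 82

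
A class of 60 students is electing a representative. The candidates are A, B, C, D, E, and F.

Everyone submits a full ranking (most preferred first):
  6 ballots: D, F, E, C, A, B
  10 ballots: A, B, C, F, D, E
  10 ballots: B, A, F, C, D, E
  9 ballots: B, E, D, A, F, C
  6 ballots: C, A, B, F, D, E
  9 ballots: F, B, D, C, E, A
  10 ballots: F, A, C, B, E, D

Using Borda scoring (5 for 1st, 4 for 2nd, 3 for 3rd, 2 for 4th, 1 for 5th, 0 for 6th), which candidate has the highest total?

A: 6×1 + 10×5 + 10×4 + 9×2 + 6×4 + 9×0 + 10×4 = 178
B: 6×0 + 10×4 + 10×5 + 9×5 + 6×3 + 9×4 + 10×2 = 209
C: 6×2 + 10×3 + 10×2 + 9×0 + 6×5 + 9×2 + 10×3 = 140
D: 6×5 + 10×1 + 10×1 + 9×3 + 6×1 + 9×3 + 10×0 = 110
E: 6×3 + 10×0 + 10×0 + 9×4 + 6×0 + 9×1 + 10×1 = 73
F: 6×4 + 10×2 + 10×3 + 9×1 + 6×2 + 9×5 + 10×5 = 190

B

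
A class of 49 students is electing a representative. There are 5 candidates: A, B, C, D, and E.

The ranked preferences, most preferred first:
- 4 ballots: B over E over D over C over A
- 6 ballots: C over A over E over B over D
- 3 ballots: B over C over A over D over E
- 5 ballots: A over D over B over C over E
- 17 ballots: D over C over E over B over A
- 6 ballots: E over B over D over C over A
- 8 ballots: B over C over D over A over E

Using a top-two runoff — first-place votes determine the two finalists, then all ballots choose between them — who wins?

B

Round 1 first-place votes: A 5, B 15, C 6, D 17, E 6. D and B advance.
Runoff: D is ranked above B on 22 ballots, B above D on 27.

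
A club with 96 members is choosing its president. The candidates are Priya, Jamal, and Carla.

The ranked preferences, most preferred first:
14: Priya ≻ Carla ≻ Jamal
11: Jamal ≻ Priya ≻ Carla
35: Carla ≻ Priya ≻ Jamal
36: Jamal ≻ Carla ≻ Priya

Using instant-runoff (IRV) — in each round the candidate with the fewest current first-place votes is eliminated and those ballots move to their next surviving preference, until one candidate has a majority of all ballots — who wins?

Round 1: Priya 14, Jamal 47, Carla 35. Priya eliminated.
Round 2: Jamal 47, Carla 49. Carla has a majority (≥49).

Carla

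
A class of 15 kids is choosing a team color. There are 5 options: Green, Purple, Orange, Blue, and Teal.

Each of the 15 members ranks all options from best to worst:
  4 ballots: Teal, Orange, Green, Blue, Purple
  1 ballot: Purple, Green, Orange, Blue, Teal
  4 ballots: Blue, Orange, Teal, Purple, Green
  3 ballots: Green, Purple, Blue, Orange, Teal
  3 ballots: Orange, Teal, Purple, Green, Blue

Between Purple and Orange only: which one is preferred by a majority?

Purple is ranked above Orange on 4 ballots; Orange above Purple on 11.

Orange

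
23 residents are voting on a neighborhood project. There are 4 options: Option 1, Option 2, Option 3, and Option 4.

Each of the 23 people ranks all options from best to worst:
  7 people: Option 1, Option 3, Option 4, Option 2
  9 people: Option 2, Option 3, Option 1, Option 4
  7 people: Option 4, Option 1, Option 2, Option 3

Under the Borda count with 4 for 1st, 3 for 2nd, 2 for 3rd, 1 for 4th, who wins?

Option 1

Option 1: 7×4 + 9×2 + 7×3 = 67
Option 2: 7×1 + 9×4 + 7×2 = 57
Option 3: 7×3 + 9×3 + 7×1 = 55
Option 4: 7×2 + 9×1 + 7×4 = 51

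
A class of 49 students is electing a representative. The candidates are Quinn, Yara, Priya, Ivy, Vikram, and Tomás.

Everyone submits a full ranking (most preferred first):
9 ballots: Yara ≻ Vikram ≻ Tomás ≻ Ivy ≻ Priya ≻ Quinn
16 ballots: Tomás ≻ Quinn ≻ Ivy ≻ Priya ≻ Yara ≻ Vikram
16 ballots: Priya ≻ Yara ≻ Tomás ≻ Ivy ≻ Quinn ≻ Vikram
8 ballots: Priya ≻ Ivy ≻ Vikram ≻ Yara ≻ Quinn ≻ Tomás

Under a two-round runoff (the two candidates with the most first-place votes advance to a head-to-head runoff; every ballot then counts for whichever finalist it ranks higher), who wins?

Round 1 first-place votes: Quinn 0, Yara 9, Priya 24, Ivy 0, Vikram 0, Tomás 16. Priya and Tomás advance.
Runoff: Priya is ranked above Tomás on 24 ballots, Tomás above Priya on 25.

Tomás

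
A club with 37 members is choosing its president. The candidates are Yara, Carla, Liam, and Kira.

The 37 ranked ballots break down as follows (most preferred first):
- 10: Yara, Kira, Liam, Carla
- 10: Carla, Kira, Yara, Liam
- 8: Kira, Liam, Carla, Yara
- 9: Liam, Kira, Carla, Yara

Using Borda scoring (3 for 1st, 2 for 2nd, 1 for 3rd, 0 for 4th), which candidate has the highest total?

Yara: 10×3 + 10×1 + 8×0 + 9×0 = 40
Carla: 10×0 + 10×3 + 8×1 + 9×1 = 47
Liam: 10×1 + 10×0 + 8×2 + 9×3 = 53
Kira: 10×2 + 10×2 + 8×3 + 9×2 = 82

Kira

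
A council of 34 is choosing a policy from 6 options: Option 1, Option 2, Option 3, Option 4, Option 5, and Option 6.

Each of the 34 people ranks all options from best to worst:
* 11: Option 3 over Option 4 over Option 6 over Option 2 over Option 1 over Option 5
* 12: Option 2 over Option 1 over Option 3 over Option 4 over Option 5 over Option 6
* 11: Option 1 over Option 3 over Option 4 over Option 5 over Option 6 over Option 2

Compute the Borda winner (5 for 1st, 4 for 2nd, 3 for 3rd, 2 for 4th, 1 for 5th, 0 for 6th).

Option 1: 11×1 + 12×4 + 11×5 = 114
Option 2: 11×2 + 12×5 + 11×0 = 82
Option 3: 11×5 + 12×3 + 11×4 = 135
Option 4: 11×4 + 12×2 + 11×3 = 101
Option 5: 11×0 + 12×1 + 11×2 = 34
Option 6: 11×3 + 12×0 + 11×1 = 44

Option 3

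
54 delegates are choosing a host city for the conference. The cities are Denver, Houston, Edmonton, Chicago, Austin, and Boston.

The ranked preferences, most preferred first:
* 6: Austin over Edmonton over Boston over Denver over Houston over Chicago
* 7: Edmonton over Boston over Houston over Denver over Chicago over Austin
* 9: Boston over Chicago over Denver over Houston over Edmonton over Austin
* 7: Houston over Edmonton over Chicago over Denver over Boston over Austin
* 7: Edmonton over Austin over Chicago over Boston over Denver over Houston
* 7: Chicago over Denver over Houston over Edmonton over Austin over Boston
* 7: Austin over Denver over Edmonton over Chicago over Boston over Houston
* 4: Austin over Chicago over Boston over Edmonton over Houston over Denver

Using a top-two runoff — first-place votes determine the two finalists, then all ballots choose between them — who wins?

Edmonton

Round 1 first-place votes: Denver 0, Houston 7, Edmonton 14, Chicago 7, Austin 17, Boston 9. Austin and Edmonton advance.
Runoff: Austin is ranked above Edmonton on 17 ballots, Edmonton above Austin on 37.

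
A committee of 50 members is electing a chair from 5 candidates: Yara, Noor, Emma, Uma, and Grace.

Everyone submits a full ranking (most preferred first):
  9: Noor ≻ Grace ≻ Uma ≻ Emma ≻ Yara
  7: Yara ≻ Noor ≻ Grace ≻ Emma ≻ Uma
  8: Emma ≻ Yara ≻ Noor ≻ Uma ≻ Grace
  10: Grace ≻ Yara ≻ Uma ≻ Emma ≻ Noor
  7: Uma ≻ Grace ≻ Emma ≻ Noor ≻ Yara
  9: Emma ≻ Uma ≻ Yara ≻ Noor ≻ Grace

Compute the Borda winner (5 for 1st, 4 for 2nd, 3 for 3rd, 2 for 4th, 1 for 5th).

Yara: 9×1 + 7×5 + 8×4 + 10×4 + 7×1 + 9×3 = 150
Noor: 9×5 + 7×4 + 8×3 + 10×1 + 7×2 + 9×2 = 139
Emma: 9×2 + 7×2 + 8×5 + 10×2 + 7×3 + 9×5 = 158
Uma: 9×3 + 7×1 + 8×2 + 10×3 + 7×5 + 9×4 = 151
Grace: 9×4 + 7×3 + 8×1 + 10×5 + 7×4 + 9×1 = 152

Emma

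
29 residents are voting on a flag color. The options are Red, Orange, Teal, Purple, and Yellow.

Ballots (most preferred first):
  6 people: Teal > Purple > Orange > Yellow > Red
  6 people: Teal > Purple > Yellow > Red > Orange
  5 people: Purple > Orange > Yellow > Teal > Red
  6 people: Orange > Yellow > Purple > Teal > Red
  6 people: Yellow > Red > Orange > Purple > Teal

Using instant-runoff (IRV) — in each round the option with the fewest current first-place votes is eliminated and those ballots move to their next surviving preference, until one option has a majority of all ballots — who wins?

Round 1: Red 0, Orange 6, Teal 12, Purple 5, Yellow 6. Red eliminated.
Round 2: Orange 6, Teal 12, Purple 5, Yellow 6. Purple eliminated.
Round 3: Orange 11, Teal 12, Yellow 6. Yellow eliminated.
Round 4: Orange 17, Teal 12. Orange has a majority (≥15).

Orange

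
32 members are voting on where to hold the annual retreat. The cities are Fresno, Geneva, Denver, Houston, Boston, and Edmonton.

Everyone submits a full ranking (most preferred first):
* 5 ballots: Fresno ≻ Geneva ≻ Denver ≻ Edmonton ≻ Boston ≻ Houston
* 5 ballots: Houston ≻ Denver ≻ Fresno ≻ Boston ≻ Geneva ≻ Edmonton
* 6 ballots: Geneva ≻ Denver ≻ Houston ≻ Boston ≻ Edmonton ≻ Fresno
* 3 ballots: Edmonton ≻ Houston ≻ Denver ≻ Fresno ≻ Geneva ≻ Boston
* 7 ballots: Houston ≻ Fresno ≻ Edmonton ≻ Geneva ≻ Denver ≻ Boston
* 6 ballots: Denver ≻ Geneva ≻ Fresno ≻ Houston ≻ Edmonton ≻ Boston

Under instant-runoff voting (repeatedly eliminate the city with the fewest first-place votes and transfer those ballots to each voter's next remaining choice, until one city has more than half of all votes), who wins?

Round 1: Fresno 5, Geneva 6, Denver 6, Houston 12, Boston 0, Edmonton 3. Boston eliminated.
Round 2: Fresno 5, Geneva 6, Denver 6, Houston 12, Edmonton 3. Edmonton eliminated.
Round 3: Fresno 5, Geneva 6, Denver 6, Houston 15. Fresno eliminated.
Round 4: Geneva 11, Denver 6, Houston 15. Denver eliminated.
Round 5: Geneva 17, Houston 15. Geneva has a majority (≥17).

Geneva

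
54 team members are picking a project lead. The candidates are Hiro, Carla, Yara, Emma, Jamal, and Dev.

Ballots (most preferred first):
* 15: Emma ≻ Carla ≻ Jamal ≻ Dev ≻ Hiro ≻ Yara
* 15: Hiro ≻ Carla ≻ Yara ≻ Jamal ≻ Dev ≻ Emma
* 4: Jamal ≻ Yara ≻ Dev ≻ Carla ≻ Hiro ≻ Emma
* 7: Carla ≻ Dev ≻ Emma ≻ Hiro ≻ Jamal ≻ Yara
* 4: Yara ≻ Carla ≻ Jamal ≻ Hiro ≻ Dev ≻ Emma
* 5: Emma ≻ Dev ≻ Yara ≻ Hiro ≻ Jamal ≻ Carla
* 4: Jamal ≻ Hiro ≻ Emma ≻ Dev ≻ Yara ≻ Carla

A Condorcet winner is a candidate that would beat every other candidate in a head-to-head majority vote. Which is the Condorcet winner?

Carla

Carla vs Hiro: 30–24
Carla vs Yara: 37–17
Carla vs Emma: 30–24
Carla vs Jamal: 41–13
Carla vs Dev: 41–13
Carla beats every other candidate.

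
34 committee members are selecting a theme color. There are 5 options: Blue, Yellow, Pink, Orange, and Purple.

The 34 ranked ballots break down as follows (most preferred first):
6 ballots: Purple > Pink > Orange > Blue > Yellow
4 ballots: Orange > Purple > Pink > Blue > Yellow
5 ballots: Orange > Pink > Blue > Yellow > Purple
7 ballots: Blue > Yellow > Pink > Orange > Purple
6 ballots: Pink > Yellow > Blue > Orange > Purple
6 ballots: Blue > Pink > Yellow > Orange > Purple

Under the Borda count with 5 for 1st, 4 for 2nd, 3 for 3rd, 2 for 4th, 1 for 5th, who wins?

Blue: 6×2 + 4×2 + 5×3 + 7×5 + 6×3 + 6×5 = 118
Yellow: 6×1 + 4×1 + 5×2 + 7×4 + 6×4 + 6×3 = 90
Pink: 6×4 + 4×3 + 5×4 + 7×3 + 6×5 + 6×4 = 131
Orange: 6×3 + 4×5 + 5×5 + 7×2 + 6×2 + 6×2 = 101
Purple: 6×5 + 4×4 + 5×1 + 7×1 + 6×1 + 6×1 = 70

Pink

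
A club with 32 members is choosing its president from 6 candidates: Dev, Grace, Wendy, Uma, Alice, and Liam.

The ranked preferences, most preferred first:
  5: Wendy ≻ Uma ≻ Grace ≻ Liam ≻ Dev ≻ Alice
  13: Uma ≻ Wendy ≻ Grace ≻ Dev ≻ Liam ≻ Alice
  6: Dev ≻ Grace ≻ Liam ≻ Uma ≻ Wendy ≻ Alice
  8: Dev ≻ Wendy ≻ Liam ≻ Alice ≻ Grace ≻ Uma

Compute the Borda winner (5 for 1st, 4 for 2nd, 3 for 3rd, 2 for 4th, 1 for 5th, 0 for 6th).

Wendy

Dev: 5×1 + 13×2 + 6×5 + 8×5 = 101
Grace: 5×3 + 13×3 + 6×4 + 8×1 = 86
Wendy: 5×5 + 13×4 + 6×1 + 8×4 = 115
Uma: 5×4 + 13×5 + 6×2 + 8×0 = 97
Alice: 5×0 + 13×0 + 6×0 + 8×2 = 16
Liam: 5×2 + 13×1 + 6×3 + 8×3 = 65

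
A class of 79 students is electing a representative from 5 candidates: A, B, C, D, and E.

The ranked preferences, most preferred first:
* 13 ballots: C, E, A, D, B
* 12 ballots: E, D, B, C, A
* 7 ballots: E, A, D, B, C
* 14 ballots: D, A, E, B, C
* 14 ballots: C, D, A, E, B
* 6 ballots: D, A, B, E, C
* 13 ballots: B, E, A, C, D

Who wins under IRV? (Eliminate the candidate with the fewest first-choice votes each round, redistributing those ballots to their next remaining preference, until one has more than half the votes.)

Round 1: A 0, B 13, C 27, D 20, E 19. A eliminated.
Round 2: B 13, C 27, D 20, E 19. B eliminated.
Round 3: C 27, D 20, E 32. D eliminated.
Round 4: C 27, E 52. E has a majority (≥40).

E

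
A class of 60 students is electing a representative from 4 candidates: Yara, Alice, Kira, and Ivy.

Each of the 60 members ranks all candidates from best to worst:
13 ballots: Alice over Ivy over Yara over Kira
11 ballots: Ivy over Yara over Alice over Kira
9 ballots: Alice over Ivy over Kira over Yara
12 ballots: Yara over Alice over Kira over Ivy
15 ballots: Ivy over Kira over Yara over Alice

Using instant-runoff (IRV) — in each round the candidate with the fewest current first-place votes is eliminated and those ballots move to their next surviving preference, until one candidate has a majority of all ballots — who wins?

Alice

Round 1: Yara 12, Alice 22, Kira 0, Ivy 26. Kira eliminated.
Round 2: Yara 12, Alice 22, Ivy 26. Yara eliminated.
Round 3: Alice 34, Ivy 26. Alice has a majority (≥31).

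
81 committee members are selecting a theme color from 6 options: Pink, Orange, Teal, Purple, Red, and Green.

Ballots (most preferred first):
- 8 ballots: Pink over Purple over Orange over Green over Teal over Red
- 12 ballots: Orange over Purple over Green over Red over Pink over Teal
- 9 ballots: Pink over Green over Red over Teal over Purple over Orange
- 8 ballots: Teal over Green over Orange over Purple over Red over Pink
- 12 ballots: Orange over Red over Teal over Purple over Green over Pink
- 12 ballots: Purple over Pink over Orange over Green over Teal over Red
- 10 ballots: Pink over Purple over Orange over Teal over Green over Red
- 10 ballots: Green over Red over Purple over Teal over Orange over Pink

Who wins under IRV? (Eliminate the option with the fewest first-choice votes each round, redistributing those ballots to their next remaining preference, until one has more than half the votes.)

Round 1: Pink 27, Orange 24, Teal 8, Purple 12, Red 0, Green 10. Red eliminated.
Round 2: Pink 27, Orange 24, Teal 8, Purple 12, Green 10. Teal eliminated.
Round 3: Pink 27, Orange 24, Purple 12, Green 18. Purple eliminated.
Round 4: Pink 39, Orange 24, Green 18. Green eliminated.
Round 5: Pink 39, Orange 42. Orange has a majority (≥41).

Orange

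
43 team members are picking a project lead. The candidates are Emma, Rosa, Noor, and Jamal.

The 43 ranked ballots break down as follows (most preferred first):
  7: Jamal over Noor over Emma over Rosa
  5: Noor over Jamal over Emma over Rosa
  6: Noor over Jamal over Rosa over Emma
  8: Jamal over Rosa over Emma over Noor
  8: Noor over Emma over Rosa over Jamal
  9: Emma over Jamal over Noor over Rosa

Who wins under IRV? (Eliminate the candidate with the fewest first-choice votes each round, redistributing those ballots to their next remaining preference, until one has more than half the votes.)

Round 1: Emma 9, Rosa 0, Noor 19, Jamal 15. Rosa eliminated.
Round 2: Emma 9, Noor 19, Jamal 15. Emma eliminated.
Round 3: Noor 19, Jamal 24. Jamal has a majority (≥22).

Jamal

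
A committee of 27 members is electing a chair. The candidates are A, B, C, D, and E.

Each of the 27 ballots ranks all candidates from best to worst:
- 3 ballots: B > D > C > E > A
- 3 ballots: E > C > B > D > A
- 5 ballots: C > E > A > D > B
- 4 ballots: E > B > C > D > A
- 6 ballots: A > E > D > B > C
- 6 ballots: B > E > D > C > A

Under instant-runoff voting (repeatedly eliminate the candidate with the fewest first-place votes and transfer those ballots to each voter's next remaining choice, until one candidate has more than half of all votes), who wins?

E

Round 1: A 6, B 9, C 5, D 0, E 7. D eliminated.
Round 2: A 6, B 9, C 5, E 7. C eliminated.
Round 3: A 6, B 9, E 12. A eliminated.
Round 4: B 9, E 18. E has a majority (≥14).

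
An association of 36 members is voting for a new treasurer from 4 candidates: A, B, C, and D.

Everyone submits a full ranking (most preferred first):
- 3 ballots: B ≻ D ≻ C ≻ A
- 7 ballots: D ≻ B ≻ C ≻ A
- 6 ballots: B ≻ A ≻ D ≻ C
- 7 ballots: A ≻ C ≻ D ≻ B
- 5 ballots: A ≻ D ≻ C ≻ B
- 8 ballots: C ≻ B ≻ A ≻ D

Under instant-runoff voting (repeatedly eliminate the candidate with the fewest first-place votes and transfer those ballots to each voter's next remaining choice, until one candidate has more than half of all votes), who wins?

B

Round 1: A 12, B 9, C 8, D 7. D eliminated.
Round 2: A 12, B 16, C 8. C eliminated.
Round 3: A 12, B 24. B has a majority (≥19).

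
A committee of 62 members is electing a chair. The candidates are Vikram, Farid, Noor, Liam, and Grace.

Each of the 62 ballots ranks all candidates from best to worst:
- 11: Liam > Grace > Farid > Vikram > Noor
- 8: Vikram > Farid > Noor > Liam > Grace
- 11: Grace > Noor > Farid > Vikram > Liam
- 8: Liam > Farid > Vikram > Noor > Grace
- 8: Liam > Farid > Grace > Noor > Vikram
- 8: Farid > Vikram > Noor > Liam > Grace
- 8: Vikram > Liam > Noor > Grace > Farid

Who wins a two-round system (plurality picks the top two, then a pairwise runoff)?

Vikram

Round 1 first-place votes: Vikram 16, Farid 8, Noor 0, Liam 27, Grace 11. Liam and Vikram advance.
Runoff: Liam is ranked above Vikram on 27 ballots, Vikram above Liam on 35.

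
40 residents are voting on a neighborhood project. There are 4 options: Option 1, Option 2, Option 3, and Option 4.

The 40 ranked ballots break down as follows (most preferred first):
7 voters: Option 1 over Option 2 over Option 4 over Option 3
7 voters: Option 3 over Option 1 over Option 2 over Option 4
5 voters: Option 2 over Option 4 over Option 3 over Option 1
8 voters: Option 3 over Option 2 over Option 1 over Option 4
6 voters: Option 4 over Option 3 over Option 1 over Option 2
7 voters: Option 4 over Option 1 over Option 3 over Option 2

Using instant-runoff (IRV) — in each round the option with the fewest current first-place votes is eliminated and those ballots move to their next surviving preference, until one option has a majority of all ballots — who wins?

Round 1: Option 1 7, Option 2 5, Option 3 15, Option 4 13. Option 2 eliminated.
Round 2: Option 1 7, Option 3 15, Option 4 18. Option 1 eliminated.
Round 3: Option 3 15, Option 4 25. Option 4 has a majority (≥21).

Option 4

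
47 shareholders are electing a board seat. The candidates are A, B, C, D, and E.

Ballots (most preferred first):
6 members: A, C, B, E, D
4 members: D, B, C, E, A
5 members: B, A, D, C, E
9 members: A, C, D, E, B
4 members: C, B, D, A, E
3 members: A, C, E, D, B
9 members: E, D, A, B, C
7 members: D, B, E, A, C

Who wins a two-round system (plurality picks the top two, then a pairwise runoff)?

D

Round 1 first-place votes: A 18, B 5, C 4, D 11, E 9. A and D advance.
Runoff: A is ranked above D on 23 ballots, D above A on 24.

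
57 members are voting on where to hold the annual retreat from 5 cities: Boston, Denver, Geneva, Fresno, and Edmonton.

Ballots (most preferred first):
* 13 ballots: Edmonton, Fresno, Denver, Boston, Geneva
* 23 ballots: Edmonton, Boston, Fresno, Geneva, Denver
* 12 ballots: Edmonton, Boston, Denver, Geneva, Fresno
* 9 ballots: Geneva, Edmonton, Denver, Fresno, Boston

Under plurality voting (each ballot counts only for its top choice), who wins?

Edmonton

First-place votes: Boston 0, Denver 0, Geneva 9, Fresno 0, Edmonton 48.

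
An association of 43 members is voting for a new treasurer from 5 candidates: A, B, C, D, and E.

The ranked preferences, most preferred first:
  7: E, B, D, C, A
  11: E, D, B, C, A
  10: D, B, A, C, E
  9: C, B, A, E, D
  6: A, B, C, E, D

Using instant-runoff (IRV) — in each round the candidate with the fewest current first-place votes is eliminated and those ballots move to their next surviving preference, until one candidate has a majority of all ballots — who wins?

Round 1: A 6, B 0, C 9, D 10, E 18. B eliminated.
Round 2: A 6, C 9, D 10, E 18. A eliminated.
Round 3: C 15, D 10, E 18. D eliminated.
Round 4: C 25, E 18. C has a majority (≥22).

C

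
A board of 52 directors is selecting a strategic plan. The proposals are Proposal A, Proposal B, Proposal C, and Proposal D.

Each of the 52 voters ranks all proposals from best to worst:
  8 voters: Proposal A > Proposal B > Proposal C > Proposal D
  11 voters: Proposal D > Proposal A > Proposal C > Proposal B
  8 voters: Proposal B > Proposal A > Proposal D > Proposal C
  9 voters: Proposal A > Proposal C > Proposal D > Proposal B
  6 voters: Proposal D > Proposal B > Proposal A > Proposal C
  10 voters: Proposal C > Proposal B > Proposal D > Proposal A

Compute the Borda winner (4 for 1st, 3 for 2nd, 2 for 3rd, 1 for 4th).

Proposal A: 8×4 + 11×3 + 8×3 + 9×4 + 6×2 + 10×1 = 147
Proposal B: 8×3 + 11×1 + 8×4 + 9×1 + 6×3 + 10×3 = 124
Proposal C: 8×2 + 11×2 + 8×1 + 9×3 + 6×1 + 10×4 = 119
Proposal D: 8×1 + 11×4 + 8×2 + 9×2 + 6×4 + 10×2 = 130

Proposal A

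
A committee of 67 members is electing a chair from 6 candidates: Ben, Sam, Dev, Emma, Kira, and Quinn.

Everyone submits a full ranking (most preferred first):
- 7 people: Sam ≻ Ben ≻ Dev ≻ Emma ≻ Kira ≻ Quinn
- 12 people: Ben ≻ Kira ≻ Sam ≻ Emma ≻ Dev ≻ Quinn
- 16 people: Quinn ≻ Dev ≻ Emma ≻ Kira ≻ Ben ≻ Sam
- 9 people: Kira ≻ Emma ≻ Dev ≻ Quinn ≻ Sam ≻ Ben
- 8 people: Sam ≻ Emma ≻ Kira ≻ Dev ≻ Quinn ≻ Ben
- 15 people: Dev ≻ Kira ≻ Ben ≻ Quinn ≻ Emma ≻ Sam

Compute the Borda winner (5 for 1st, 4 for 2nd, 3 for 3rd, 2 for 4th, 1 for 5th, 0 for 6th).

Kira

Ben: 7×4 + 12×5 + 16×1 + 9×0 + 8×0 + 15×3 = 149
Sam: 7×5 + 12×3 + 16×0 + 9×1 + 8×5 + 15×0 = 120
Dev: 7×3 + 12×1 + 16×4 + 9×3 + 8×2 + 15×5 = 215
Emma: 7×2 + 12×2 + 16×3 + 9×4 + 8×4 + 15×1 = 169
Kira: 7×1 + 12×4 + 16×2 + 9×5 + 8×3 + 15×4 = 216
Quinn: 7×0 + 12×0 + 16×5 + 9×2 + 8×1 + 15×2 = 136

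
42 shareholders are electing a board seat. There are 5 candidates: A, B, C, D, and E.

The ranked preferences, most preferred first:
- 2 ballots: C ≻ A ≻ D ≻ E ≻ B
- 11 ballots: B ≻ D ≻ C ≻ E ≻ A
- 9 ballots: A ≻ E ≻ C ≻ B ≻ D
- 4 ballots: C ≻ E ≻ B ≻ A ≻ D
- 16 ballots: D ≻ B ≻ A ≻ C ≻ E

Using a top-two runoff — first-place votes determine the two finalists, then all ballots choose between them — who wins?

B

Round 1 first-place votes: A 9, B 11, C 6, D 16, E 0. D and B advance.
Runoff: D is ranked above B on 18 ballots, B above D on 24.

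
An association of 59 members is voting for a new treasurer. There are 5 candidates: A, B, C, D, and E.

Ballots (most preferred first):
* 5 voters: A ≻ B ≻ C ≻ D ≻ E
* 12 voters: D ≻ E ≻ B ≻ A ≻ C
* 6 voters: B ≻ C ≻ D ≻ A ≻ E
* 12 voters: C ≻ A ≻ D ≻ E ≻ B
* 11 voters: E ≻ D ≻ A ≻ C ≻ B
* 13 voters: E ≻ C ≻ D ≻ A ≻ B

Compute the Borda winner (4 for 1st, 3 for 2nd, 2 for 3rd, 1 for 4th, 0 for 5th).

D

A: 5×4 + 12×1 + 6×1 + 12×3 + 11×2 + 13×1 = 109
B: 5×3 + 12×2 + 6×4 + 12×0 + 11×0 + 13×0 = 63
C: 5×2 + 12×0 + 6×3 + 12×4 + 11×1 + 13×3 = 126
D: 5×1 + 12×4 + 6×2 + 12×2 + 11×3 + 13×2 = 148
E: 5×0 + 12×3 + 6×0 + 12×1 + 11×4 + 13×4 = 144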